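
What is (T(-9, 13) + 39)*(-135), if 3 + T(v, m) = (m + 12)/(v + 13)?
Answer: -22815/4 ≈ -5703.8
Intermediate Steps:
T(v, m) = -3 + (12 + m)/(13 + v) (T(v, m) = -3 + (m + 12)/(v + 13) = -3 + (12 + m)/(13 + v))
(T(-9, 13) + 39)*(-135) = ((-27 + 13 - 3*(-9))/(13 - 9) + 39)*(-135) = ((-27 + 13 + 27)/4 + 39)*(-135) = ((1/4)*13 + 39)*(-135) = (13/4 + 39)*(-135) = (169/4)*(-135) = -22815/4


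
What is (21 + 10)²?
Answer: 961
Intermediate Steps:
(21 + 10)² = 31² = 961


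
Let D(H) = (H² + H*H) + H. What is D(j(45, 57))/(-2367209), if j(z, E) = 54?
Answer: -5886/2367209 ≈ -0.0024865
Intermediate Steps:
D(H) = H + 2*H² (D(H) = (H² + H²) + H = 2*H² + H = H + 2*H²)
D(j(45, 57))/(-2367209) = (54*(1 + 2*54))/(-2367209) = (54*(1 + 108))*(-1/2367209) = (54*109)*(-1/2367209) = 5886*(-1/2367209) = -5886/2367209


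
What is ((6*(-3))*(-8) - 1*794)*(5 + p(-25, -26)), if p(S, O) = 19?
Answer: -15600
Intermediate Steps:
((6*(-3))*(-8) - 1*794)*(5 + p(-25, -26)) = ((6*(-3))*(-8) - 1*794)*(5 + 19) = (-18*(-8) - 794)*24 = (144 - 794)*24 = -650*24 = -15600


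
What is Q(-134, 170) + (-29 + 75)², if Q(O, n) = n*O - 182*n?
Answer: -51604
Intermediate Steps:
Q(O, n) = -182*n + O*n (Q(O, n) = O*n - 182*n = -182*n + O*n)
Q(-134, 170) + (-29 + 75)² = 170*(-182 - 134) + (-29 + 75)² = 170*(-316) + 46² = -53720 + 2116 = -51604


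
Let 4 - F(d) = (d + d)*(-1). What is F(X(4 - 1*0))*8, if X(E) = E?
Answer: 96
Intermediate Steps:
F(d) = 4 + 2*d (F(d) = 4 - (d + d)*(-1) = 4 - 2*d*(-1) = 4 - (-2)*d = 4 + 2*d)
F(X(4 - 1*0))*8 = (4 + 2*(4 - 1*0))*8 = (4 + 2*(4 + 0))*8 = (4 + 2*4)*8 = (4 + 8)*8 = 12*8 = 96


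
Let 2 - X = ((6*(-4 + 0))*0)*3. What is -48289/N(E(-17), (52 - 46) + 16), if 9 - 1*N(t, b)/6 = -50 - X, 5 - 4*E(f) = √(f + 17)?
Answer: -48289/366 ≈ -131.94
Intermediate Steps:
X = 2 (X = 2 - (6*(-4 + 0))*0*3 = 2 - (6*(-4))*0*3 = 2 - (-24*0)*3 = 2 - 0*3 = 2 - 1*0 = 2 + 0 = 2)
E(f) = 5/4 - √(17 + f)/4 (E(f) = 5/4 - √(f + 17)/4 = 5/4 - √(17 + f)/4)
N(t, b) = 366 (N(t, b) = 54 - 6*(-50 - 1*2) = 54 - 6*(-50 - 2) = 54 - 6*(-52) = 54 + 312 = 366)
-48289/N(E(-17), (52 - 46) + 16) = -48289/366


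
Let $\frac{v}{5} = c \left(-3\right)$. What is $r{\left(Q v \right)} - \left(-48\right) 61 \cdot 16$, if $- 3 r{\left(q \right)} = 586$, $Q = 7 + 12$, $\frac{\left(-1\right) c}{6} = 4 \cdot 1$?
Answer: $\frac{139958}{3} \approx 46653.0$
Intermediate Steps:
$c = -24$ ($c = - 6 \cdot 4 \cdot 1 = \left(-6\right) 4 = -24$)
$v = 360$ ($v = 5 \left(\left(-24\right) \left(-3\right)\right) = 5 \cdot 72 = 360$)
$Q = 19$
$r{\left(q \right)} = - \frac{586}{3}$ ($r{\left(q \right)} = \left(- \frac{1}{3}\right) 586 = - \frac{586}{3}$)
$r{\left(Q v \right)} - \left(-48\right) 61 \cdot 16 = - \frac{586}{3} - \left(-48\right) 61 \cdot 16 = - \frac{586}{3} - \left(-2928\right) 16 = - \frac{586}{3} - -46848 = - \frac{586}{3} + 46848 = \frac{139958}{3}$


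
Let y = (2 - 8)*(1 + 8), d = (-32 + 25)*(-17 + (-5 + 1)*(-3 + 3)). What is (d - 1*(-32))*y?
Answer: -8154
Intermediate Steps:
d = 119 (d = -7*(-17 - 4*0) = -7*(-17 + 0) = -7*(-17) = 119)
y = -54 (y = -6*9 = -54)
(d - 1*(-32))*y = (119 - 1*(-32))*(-54) = (119 + 32)*(-54) = 151*(-54) = -8154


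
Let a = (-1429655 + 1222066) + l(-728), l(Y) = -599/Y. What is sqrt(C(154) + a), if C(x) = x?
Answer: I*sqrt(27484198742)/364 ≈ 455.45*I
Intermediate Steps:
a = -151124193/728 (a = (-1429655 + 1222066) - 599/(-728) = -207589 - 599*(-1/728) = -207589 + 599/728 = -151124193/728 ≈ -2.0759e+5)
sqrt(C(154) + a) = sqrt(154 - 151124193/728) = sqrt(-151012081/728) = I*sqrt(27484198742)/364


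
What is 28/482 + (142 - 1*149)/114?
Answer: -91/27474 ≈ -0.0033122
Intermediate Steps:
28/482 + (142 - 1*149)/114 = 28*(1/482) + (142 - 149)*(1/114) = 14/241 - 7*1/114 = 14/241 - 7/114 = -91/27474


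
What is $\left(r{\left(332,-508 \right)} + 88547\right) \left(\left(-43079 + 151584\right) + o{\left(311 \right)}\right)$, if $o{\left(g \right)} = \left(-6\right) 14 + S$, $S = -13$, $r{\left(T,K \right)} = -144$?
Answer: $9583592424$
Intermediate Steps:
$o{\left(g \right)} = -97$ ($o{\left(g \right)} = \left(-6\right) 14 - 13 = -84 - 13 = -97$)
$\left(r{\left(332,-508 \right)} + 88547\right) \left(\left(-43079 + 151584\right) + o{\left(311 \right)}\right) = \left(-144 + 88547\right) \left(\left(-43079 + 151584\right) - 97\right) = 88403 \left(108505 - 97\right) = 88403 \cdot 108408 = 9583592424$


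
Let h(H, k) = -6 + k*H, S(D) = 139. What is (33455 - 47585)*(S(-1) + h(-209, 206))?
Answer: 606473730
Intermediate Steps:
h(H, k) = -6 + H*k
(33455 - 47585)*(S(-1) + h(-209, 206)) = (33455 - 47585)*(139 + (-6 - 209*206)) = -14130*(139 + (-6 - 43054)) = -14130*(139 - 43060) = -14130*(-42921) = 606473730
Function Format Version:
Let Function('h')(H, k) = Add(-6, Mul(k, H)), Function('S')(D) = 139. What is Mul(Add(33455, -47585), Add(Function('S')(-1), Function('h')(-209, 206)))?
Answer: 606473730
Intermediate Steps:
Function('h')(H, k) = Add(-6, Mul(H, k))
Mul(Add(33455, -47585), Add(Function('S')(-1), Function('h')(-209, 206))) = Mul(Add(33455, -47585), Add(139, Add(-6, Mul(-209, 206)))) = Mul(-14130, Add(139, Add(-6, -43054))) = Mul(-14130, Add(139, -43060)) = Mul(-14130, -42921) = 606473730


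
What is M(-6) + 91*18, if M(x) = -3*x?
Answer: 1656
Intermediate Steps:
M(-6) + 91*18 = -3*(-6) + 91*18 = 18 + 1638 = 1656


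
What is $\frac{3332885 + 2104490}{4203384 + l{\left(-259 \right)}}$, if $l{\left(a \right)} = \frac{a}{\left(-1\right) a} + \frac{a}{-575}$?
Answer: $\frac{3126490625}{2416945484} \approx 1.2936$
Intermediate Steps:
$l{\left(a \right)} = -1 - \frac{a}{575}$ ($l{\left(a \right)} = a \left(- \frac{1}{a}\right) + a \left(- \frac{1}{575}\right) = -1 - \frac{a}{575}$)
$\frac{3332885 + 2104490}{4203384 + l{\left(-259 \right)}} = \frac{3332885 + 2104490}{4203384 - \frac{316}{575}} = \frac{5437375}{4203384 + \left(-1 + \frac{259}{575}\right)} = \frac{5437375}{4203384 - \frac{316}{575}} = \frac{5437375}{\frac{2416945484}{575}} = 5437375 \cdot \frac{575}{2416945484} = \frac{3126490625}{2416945484}$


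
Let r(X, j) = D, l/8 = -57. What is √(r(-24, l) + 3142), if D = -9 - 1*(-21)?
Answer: √3154 ≈ 56.160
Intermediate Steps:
l = -456 (l = 8*(-57) = -456)
D = 12 (D = -9 + 21 = 12)
r(X, j) = 12
√(r(-24, l) + 3142) = √(12 + 3142) = √3154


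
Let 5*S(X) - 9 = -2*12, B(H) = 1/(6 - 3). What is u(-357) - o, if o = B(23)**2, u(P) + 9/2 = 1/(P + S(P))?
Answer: -1661/360 ≈ -4.6139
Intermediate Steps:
B(H) = 1/3
S(X) = -3 (S(X) = 9/5 + (-2*12)/5 = 9/5 + (1/5)*(-24) = 9/5 - 24/5 = -3)
u(P) = -9/2 + 1/(-3 + P) (u(P) = -9/2 + 1/(P - 3) = -9/2 + 1/(-3 + P))
o = 1/9 (o = (1/3)**2 = 1/9 ≈ 0.11111)
u(-357) - o = (29 - 9*(-357))/(2*(-3 - 357)) - 1*1/9 = (1/2)*(29 + 3213)/(-360) - 1/9 = (1/2)*(-1/360)*3242 - 1/9 = -1621/360 - 1/9 = -1661/360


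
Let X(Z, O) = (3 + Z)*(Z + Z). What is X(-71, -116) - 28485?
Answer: -18829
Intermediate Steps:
X(Z, O) = 2*Z*(3 + Z) (X(Z, O) = (3 + Z)*(2*Z) = 2*Z*(3 + Z))
X(-71, -116) - 28485 = 2*(-71)*(3 - 71) - 28485 = 2*(-71)*(-68) - 28485 = 9656 - 28485 = -18829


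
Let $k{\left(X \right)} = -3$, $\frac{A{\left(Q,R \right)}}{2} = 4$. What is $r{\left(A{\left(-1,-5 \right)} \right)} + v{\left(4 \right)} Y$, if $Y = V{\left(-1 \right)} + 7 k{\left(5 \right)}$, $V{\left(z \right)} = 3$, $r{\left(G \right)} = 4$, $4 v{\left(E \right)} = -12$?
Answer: $58$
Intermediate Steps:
$A{\left(Q,R \right)} = 8$ ($A{\left(Q,R \right)} = 2 \cdot 4 = 8$)
$v{\left(E \right)} = -3$ ($v{\left(E \right)} = \frac{1}{4} \left(-12\right) = -3$)
$Y = -18$ ($Y = 3 + 7 \left(-3\right) = 3 - 21 = -18$)
$r{\left(A{\left(-1,-5 \right)} \right)} + v{\left(4 \right)} Y = 4 - -54 = 4 + 54 = 58$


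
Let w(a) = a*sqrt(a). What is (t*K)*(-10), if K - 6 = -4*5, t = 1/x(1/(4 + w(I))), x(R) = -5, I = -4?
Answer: -28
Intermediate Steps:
w(a) = a**(3/2)
t = -1/5 (t = 1/(-5) = -1/5 ≈ -0.20000)
K = -14 (K = 6 - 4*5 = 6 - 20 = -14)
(t*K)*(-10) = -1/5*(-14)*(-10) = (14/5)*(-10) = -28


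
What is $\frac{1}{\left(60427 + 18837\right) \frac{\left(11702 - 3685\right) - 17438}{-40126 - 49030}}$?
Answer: $\frac{22289}{186686536} \approx 0.00011939$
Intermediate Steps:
$\frac{1}{\left(60427 + 18837\right) \frac{\left(11702 - 3685\right) - 17438}{-40126 - 49030}} = \frac{1}{79264 \frac{8017 - 17438}{-89156}} = \frac{1}{79264 \left(\left(-9421\right) \left(- \frac{1}{89156}\right)\right)} = \frac{1}{79264 \cdot \frac{9421}{89156}} = \frac{1}{79264} \cdot \frac{89156}{9421} = \frac{22289}{186686536}$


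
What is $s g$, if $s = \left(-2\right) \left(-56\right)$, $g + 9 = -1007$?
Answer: $-113792$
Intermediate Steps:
$g = -1016$ ($g = -9 - 1007 = -1016$)
$s = 112$
$s g = 112 \left(-1016\right) = -113792$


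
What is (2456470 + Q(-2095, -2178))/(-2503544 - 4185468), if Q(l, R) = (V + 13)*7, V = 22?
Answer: -2456715/6689012 ≈ -0.36728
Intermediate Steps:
Q(l, R) = 245 (Q(l, R) = (22 + 13)*7 = 35*7 = 245)
(2456470 + Q(-2095, -2178))/(-2503544 - 4185468) = (2456470 + 245)/(-2503544 - 4185468) = 2456715/(-6689012) = 2456715*(-1/6689012) = -2456715/6689012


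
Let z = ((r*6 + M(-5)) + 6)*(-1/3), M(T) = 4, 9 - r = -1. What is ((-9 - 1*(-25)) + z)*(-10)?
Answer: 220/3 ≈ 73.333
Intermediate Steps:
r = 10 (r = 9 - 1*(-1) = 9 + 1 = 10)
z = -70/3 (z = ((10*6 + 4) + 6)*(-1/3) = ((60 + 4) + 6)*(-1*1/3) = (64 + 6)*(-1/3) = 70*(-1/3) = -70/3 ≈ -23.333)
((-9 - 1*(-25)) + z)*(-10) = ((-9 - 1*(-25)) - 70/3)*(-10) = ((-9 + 25) - 70/3)*(-10) = (16 - 70/3)*(-10) = -22/3*(-10) = 220/3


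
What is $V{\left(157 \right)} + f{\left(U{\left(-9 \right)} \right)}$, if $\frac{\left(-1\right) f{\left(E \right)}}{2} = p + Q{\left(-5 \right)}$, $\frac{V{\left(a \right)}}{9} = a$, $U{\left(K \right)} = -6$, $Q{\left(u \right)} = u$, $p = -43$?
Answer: $1509$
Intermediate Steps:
$V{\left(a \right)} = 9 a$
$f{\left(E \right)} = 96$ ($f{\left(E \right)} = - 2 \left(-43 - 5\right) = \left(-2\right) \left(-48\right) = 96$)
$V{\left(157 \right)} + f{\left(U{\left(-9 \right)} \right)} = 9 \cdot 157 + 96 = 1413 + 96 = 1509$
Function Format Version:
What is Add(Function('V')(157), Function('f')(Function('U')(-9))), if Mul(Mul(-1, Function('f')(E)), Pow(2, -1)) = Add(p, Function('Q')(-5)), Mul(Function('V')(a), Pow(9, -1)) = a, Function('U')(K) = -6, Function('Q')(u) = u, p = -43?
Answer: 1509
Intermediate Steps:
Function('V')(a) = Mul(9, a)
Function('f')(E) = 96 (Function('f')(E) = Mul(-2, Add(-43, -5)) = Mul(-2, -48) = 96)
Add(Function('V')(157), Function('f')(Function('U')(-9))) = Add(Mul(9, 157), 96) = Add(1413, 96) = 1509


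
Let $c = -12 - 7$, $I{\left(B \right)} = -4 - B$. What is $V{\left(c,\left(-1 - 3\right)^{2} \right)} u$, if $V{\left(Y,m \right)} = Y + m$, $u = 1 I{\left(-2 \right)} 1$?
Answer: $6$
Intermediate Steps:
$c = -19$
$u = -2$ ($u = 1 \left(-4 - -2\right) 1 = 1 \left(-4 + 2\right) 1 = 1 \left(-2\right) 1 = \left(-2\right) 1 = -2$)
$V{\left(c,\left(-1 - 3\right)^{2} \right)} u = \left(-19 + \left(-1 - 3\right)^{2}\right) \left(-2\right) = \left(-19 + \left(-4\right)^{2}\right) \left(-2\right) = \left(-19 + 16\right) \left(-2\right) = \left(-3\right) \left(-2\right) = 6$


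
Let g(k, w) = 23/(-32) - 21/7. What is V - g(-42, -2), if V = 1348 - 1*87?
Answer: 40471/32 ≈ 1264.7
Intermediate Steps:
g(k, w) = -119/32 (g(k, w) = 23*(-1/32) - 21*⅐ = -23/32 - 3 = -119/32)
V = 1261 (V = 1348 - 87 = 1261)
V - g(-42, -2) = 1261 - 1*(-119/32) = 1261 + 119/32 = 40471/32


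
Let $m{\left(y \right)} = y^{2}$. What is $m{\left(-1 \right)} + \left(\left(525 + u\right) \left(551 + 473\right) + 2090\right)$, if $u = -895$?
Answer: $-376789$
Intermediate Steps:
$m{\left(-1 \right)} + \left(\left(525 + u\right) \left(551 + 473\right) + 2090\right) = \left(-1\right)^{2} + \left(\left(525 - 895\right) \left(551 + 473\right) + 2090\right) = 1 + \left(\left(-370\right) 1024 + 2090\right) = 1 + \left(-378880 + 2090\right) = 1 - 376790 = -376789$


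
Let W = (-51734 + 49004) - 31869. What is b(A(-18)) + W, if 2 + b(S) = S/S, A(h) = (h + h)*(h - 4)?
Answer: -34600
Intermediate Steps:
A(h) = 2*h*(-4 + h) (A(h) = (2*h)*(-4 + h) = 2*h*(-4 + h))
b(S) = -1 (b(S) = -2 + S/S = -2 + 1 = -1)
W = -34599 (W = -2730 - 31869 = -34599)
b(A(-18)) + W = -1 - 34599 = -34600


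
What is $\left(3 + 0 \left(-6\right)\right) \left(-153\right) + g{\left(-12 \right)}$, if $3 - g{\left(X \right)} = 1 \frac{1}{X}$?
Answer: $- \frac{5471}{12} \approx -455.92$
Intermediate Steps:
$g{\left(X \right)} = 3 - \frac{1}{X}$ ($g{\left(X \right)} = 3 - 1 \frac{1}{X} = 3 - \frac{1}{X}$)
$\left(3 + 0 \left(-6\right)\right) \left(-153\right) + g{\left(-12 \right)} = \left(3 + 0 \left(-6\right)\right) \left(-153\right) + \left(3 - \frac{1}{-12}\right) = \left(3 + 0\right) \left(-153\right) + \left(3 - - \frac{1}{12}\right) = 3 \left(-153\right) + \left(3 + \frac{1}{12}\right) = -459 + \frac{37}{12} = - \frac{5471}{12}$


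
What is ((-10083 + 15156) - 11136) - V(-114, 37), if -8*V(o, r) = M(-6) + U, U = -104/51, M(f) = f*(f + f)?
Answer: -308767/51 ≈ -6054.3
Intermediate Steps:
M(f) = 2*f**2 (M(f) = f*(2*f) = 2*f**2)
U = -104/51 (U = -104*1/51 = -104/51 ≈ -2.0392)
V(o, r) = -446/51 (V(o, r) = -(2*(-6)**2 - 104/51)/8 = -(2*36 - 104/51)/8 = -(72 - 104/51)/8 = -1/8*3568/51 = -446/51)
((-10083 + 15156) - 11136) - V(-114, 37) = ((-10083 + 15156) - 11136) - 1*(-446/51) = (5073 - 11136) + 446/51 = -6063 + 446/51 = -308767/51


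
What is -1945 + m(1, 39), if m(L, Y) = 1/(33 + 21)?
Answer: -105029/54 ≈ -1945.0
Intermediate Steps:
m(L, Y) = 1/54
-1945 + m(1, 39) = -1945 + 1/54 = -105029/54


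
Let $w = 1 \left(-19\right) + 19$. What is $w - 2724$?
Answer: $-2724$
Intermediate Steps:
$w = 0$ ($w = -19 + 19 = 0$)
$w - 2724 = 0 - 2724 = -2724$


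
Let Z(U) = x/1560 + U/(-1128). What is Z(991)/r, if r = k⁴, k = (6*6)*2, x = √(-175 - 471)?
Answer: -991/30313709568 + I*√646/41923215360 ≈ -3.2692e-8 + 6.0626e-10*I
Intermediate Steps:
x = I*√646 (x = √(-646) = I*√646 ≈ 25.417*I)
Z(U) = -U/1128 + I*√646/1560 (Z(U) = (I*√646)/1560 + U/(-1128) = (I*√646)*(1/1560) + U*(-1/1128) = I*√646/1560 - U/1128 = -U/1128 + I*√646/1560)
k = 72 (k = 36*2 = 72)
r = 26873856 (r = 72⁴ = 26873856)
Z(991)/r = (-1/1128*991 + I*√646/1560)/26873856 = (-991/1128 + I*√646/1560)*(1/26873856) = -991/30313709568 + I*√646/41923215360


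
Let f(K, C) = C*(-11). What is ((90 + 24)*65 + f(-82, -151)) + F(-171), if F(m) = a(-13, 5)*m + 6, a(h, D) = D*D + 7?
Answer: 3605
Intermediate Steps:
f(K, C) = -11*C
a(h, D) = 7 + D² (a(h, D) = D² + 7 = 7 + D²)
F(m) = 6 + 32*m (F(m) = (7 + 5²)*m + 6 = (7 + 25)*m + 6 = 32*m + 6 = 6 + 32*m)
((90 + 24)*65 + f(-82, -151)) + F(-171) = ((90 + 24)*65 - 11*(-151)) + (6 + 32*(-171)) = (114*65 + 1661) + (6 - 5472) = (7410 + 1661) - 5466 = 9071 - 5466 = 3605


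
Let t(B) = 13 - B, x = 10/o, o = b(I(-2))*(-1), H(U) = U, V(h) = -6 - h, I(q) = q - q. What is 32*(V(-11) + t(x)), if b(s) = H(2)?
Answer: 736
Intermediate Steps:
I(q) = 0
b(s) = 2
o = -2 (o = 2*(-1) = -2)
x = -5 (x = 10/(-2) = 10*(-½) = -5)
32*(V(-11) + t(x)) = 32*((-6 - 1*(-11)) + (13 - 1*(-5))) = 32*((-6 + 11) + (13 + 5)) = 32*(5 + 18) = 32*23 = 736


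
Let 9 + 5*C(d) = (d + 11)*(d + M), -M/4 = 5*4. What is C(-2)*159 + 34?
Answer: -118603/5 ≈ -23721.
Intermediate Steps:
M = -80 (M = -20*4 = -4*20 = -80)
C(d) = -9/5 + (-80 + d)*(11 + d)/5 (C(d) = -9/5 + ((d + 11)*(d - 80))/5 = -9/5 + ((11 + d)*(-80 + d))/5 = -9/5 + ((-80 + d)*(11 + d))/5 = -9/5 + (-80 + d)*(11 + d)/5)
C(-2)*159 + 34 = (-889/5 - 69/5*(-2) + (⅕)*(-2)²)*159 + 34 = (-889/5 + 138/5 + (⅕)*4)*159 + 34 = (-889/5 + 138/5 + ⅘)*159 + 34 = -747/5*159 + 34 = -118773/5 + 34 = -118603/5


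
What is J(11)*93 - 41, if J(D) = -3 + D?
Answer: 703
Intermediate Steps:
J(11)*93 - 41 = (-3 + 11)*93 - 41 = 8*93 - 41 = 744 - 41 = 703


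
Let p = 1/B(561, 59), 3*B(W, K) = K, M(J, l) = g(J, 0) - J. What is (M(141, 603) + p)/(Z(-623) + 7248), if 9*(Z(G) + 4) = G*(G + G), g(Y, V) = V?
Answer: -37422/24822893 ≈ -0.0015076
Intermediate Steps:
Z(G) = -4 + 2*G**2/9 (Z(G) = -4 + (G*(G + G))/9 = -4 + (G*(2*G))/9 = -4 + (2*G**2)/9 = -4 + 2*G**2/9)
M(J, l) = -J (M(J, l) = 0 - J = -J)
B(W, K) = K/3
p = 3/59 (p = 1/((1/3)*59) = 1/(59/3) = 3/59 ≈ 0.050847)
(M(141, 603) + p)/(Z(-623) + 7248) = (-1*141 + 3/59)/((-4 + (2/9)*(-623)**2) + 7248) = (-141 + 3/59)/((-4 + (2/9)*388129) + 7248) = -8316/(59*((-4 + 776258/9) + 7248)) = -8316/(59*(776222/9 + 7248)) = -8316/(59*841454/9) = -8316/59*9/841454 = -37422/24822893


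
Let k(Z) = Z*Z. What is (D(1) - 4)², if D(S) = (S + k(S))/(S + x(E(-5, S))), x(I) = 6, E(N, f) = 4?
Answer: 676/49 ≈ 13.796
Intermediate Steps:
k(Z) = Z²
D(S) = (S + S²)/(6 + S) (D(S) = (S + S²)/(S + 6) = (S + S²)/(6 + S))
(D(1) - 4)² = (1*(1 + 1)/(6 + 1) - 4)² = (1*2/7 - 4)² = (1*(⅐)*2 - 4)² = (2/7 - 4)² = (-26/7)² = 676/49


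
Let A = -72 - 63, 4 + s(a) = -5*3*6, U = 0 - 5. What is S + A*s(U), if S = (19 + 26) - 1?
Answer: 12734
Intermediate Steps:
U = -5
s(a) = -94 (s(a) = -4 - 5*3*6 = -4 - 15*6 = -4 - 90 = -94)
A = -135
S = 44 (S = 45 - 1 = 44)
S + A*s(U) = 44 - 135*(-94) = 44 + 12690 = 12734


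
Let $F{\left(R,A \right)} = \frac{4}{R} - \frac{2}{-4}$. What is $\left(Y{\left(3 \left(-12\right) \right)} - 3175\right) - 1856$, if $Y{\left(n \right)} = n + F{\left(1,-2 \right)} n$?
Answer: $-5229$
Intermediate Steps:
$F{\left(R,A \right)} = \frac{1}{2} + \frac{4}{R}$ ($F{\left(R,A \right)} = \frac{4}{R} - - \frac{1}{2} = \frac{4}{R} + \frac{1}{2} = \frac{1}{2} + \frac{4}{R}$)
$Y{\left(n \right)} = \frac{11 n}{2}$ ($Y{\left(n \right)} = n + \frac{8 + 1}{2 \cdot 1} n = n + \frac{1}{2} \cdot 1 \cdot 9 n = n + \frac{9 n}{2} = \frac{11 n}{2}$)
$\left(Y{\left(3 \left(-12\right) \right)} - 3175\right) - 1856 = \left(\frac{11 \cdot 3 \left(-12\right)}{2} - 3175\right) - 1856 = \left(\frac{11}{2} \left(-36\right) - 3175\right) - 1856 = \left(-198 - 3175\right) - 1856 = -3373 - 1856 = -5229$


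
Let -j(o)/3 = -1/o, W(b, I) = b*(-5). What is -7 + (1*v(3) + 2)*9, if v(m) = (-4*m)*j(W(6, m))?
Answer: 109/5 ≈ 21.800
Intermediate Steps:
W(b, I) = -5*b
j(o) = 3/o (j(o) = -(-3)/o = 3/o)
v(m) = 2*m/5 (v(m) = (-4*m)*(3/((-5*6))) = (-4*m)*(3/(-30)) = (-4*m)*(3*(-1/30)) = -4*m*(-⅒) = 2*m/5)
-7 + (1*v(3) + 2)*9 = -7 + (1*((⅖)*3) + 2)*9 = -7 + (1*(6/5) + 2)*9 = -7 + (6/5 + 2)*9 = -7 + (16/5)*9 = -7 + 144/5 = 109/5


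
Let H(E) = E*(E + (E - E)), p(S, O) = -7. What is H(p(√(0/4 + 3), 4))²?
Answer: 2401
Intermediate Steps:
H(E) = E² (H(E) = E*(E + 0) = E*E = E²)
H(p(√(0/4 + 3), 4))² = ((-7)²)² = 49² = 2401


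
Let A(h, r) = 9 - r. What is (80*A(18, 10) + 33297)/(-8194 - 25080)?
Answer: -33217/33274 ≈ -0.99829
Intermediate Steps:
(80*A(18, 10) + 33297)/(-8194 - 25080) = (80*(9 - 1*10) + 33297)/(-8194 - 25080) = (80*(9 - 10) + 33297)/(-33274) = (80*(-1) + 33297)*(-1/33274) = (-80 + 33297)*(-1/33274) = 33217*(-1/33274) = -33217/33274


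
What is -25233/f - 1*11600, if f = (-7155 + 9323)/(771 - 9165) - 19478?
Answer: -948196997099/81750250 ≈ -11599.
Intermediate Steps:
f = -81750250/4197 (f = 2168/(-8394) - 19478 = 2168*(-1/8394) - 19478 = -1084/4197 - 19478 = -81750250/4197 ≈ -19478.)
-25233/f - 1*11600 = -25233/(-81750250/4197) - 1*11600 = -25233*(-4197/81750250) - 11600 = 105902901/81750250 - 11600 = -948196997099/81750250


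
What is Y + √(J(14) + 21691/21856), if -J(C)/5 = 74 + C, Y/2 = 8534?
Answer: 17068 + I*√13106700334/5464 ≈ 17068.0 + 20.953*I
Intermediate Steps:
Y = 17068 (Y = 2*8534 = 17068)
J(C) = -370 - 5*C (J(C) = -5*(74 + C) = -370 - 5*C)
Y + √(J(14) + 21691/21856) = 17068 + √((-370 - 5*14) + 21691/21856) = 17068 + √((-370 - 70) + 21691*(1/21856)) = 17068 + √(-440 + 21691/21856) = 17068 + √(-9594949/21856) = 17068 + I*√13106700334/5464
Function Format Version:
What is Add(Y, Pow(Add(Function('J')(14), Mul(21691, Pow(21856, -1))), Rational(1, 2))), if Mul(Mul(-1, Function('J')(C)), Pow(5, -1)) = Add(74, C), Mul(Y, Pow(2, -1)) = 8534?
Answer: Add(17068, Mul(Rational(1, 5464), I, Pow(13106700334, Rational(1, 2)))) ≈ Add(17068., Mul(20.953, I))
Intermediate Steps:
Y = 17068 (Y = Mul(2, 8534) = 17068)
Function('J')(C) = Add(-370, Mul(-5, C)) (Function('J')(C) = Mul(-5, Add(74, C)) = Add(-370, Mul(-5, C)))
Add(Y, Pow(Add(Function('J')(14), Mul(21691, Pow(21856, -1))), Rational(1, 2))) = Add(17068, Pow(Add(Add(-370, Mul(-5, 14)), Mul(21691, Pow(21856, -1))), Rational(1, 2))) = Add(17068, Pow(Add(Add(-370, -70), Mul(21691, Rational(1, 21856))), Rational(1, 2))) = Add(17068, Pow(Add(-440, Rational(21691, 21856)), Rational(1, 2))) = Add(17068, Pow(Rational(-9594949, 21856), Rational(1, 2))) = Add(17068, Mul(Rational(1, 5464), I, Pow(13106700334, Rational(1, 2))))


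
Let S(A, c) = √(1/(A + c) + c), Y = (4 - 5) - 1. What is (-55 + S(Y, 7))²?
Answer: 15161/5 - 132*√5 ≈ 2737.0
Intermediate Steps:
Y = -2 (Y = -1 - 1 = -2)
S(A, c) = √(c + 1/(A + c))
(-55 + S(Y, 7))² = (-55 + √((1 + 7*(-2 + 7))/(-2 + 7)))² = (-55 + √((1 + 7*5)/5))² = (-55 + √((1 + 35)/5))² = (-55 + √((⅕)*36))² = (-55 + √(36/5))² = (-55 + 6*√5/5)²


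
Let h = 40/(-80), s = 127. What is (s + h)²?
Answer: 64009/4 ≈ 16002.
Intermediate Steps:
h = -½ (h = 40*(-1/80) = -½ ≈ -0.50000)
(s + h)² = (127 - ½)² = (253/2)² = 64009/4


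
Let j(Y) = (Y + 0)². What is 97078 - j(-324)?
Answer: -7898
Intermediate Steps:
j(Y) = Y²
97078 - j(-324) = 97078 - 1*(-324)² = 97078 - 1*104976 = 97078 - 104976 = -7898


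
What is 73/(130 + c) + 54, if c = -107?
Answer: 1315/23 ≈ 57.174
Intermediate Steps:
73/(130 + c) + 54 = 73/(130 - 107) + 54 = 73/23 + 54 = 1315/23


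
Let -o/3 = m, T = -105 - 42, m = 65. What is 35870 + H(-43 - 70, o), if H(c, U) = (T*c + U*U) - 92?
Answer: 90414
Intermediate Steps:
T = -147
o = -195 (o = -3*65 = -195)
H(c, U) = -92 + U² - 147*c (H(c, U) = (-147*c + U*U) - 92 = (-147*c + U²) - 92 = (U² - 147*c) - 92 = -92 + U² - 147*c)
35870 + H(-43 - 70, o) = 35870 + (-92 + (-195)² - 147*(-43 - 70)) = 35870 + (-92 + 38025 - 147*(-113)) = 35870 + (-92 + 38025 + 16611) = 35870 + 54544 = 90414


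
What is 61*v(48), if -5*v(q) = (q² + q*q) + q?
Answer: -284016/5 ≈ -56803.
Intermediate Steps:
v(q) = -2*q²/5 - q/5 (v(q) = -((q² + q*q) + q)/5 = -((q² + q²) + q)/5 = -(2*q² + q)/5 = -(q + 2*q²)/5 = -2*q²/5 - q/5)
61*v(48) = 61*(-⅕*48*(1 + 2*48)) = 61*(-⅕*48*(1 + 96)) = 61*(-⅕*48*97) = 61*(-4656/5) = -284016/5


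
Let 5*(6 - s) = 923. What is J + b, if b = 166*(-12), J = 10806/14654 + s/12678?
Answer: -924865438601/464458530 ≈ -1991.3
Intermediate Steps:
s = -893/5 (s = 6 - ⅕*923 = 6 - 923/5 = -893/5 ≈ -178.60)
J = 335953159/464458530 (J = 10806/14654 - 893/5/12678 = 10806*(1/14654) - 893/5*1/12678 = 5403/7327 - 893/63390 = 335953159/464458530 ≈ 0.72332)
b = -1992
J + b = 335953159/464458530 - 1992 = -924865438601/464458530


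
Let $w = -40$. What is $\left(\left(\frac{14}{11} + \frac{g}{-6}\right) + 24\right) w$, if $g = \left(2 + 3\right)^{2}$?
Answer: $- \frac{27860}{33} \approx -844.24$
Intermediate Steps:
$g = 25$ ($g = 5^{2} = 25$)
$\left(\left(\frac{14}{11} + \frac{g}{-6}\right) + 24\right) w = \left(\left(\frac{14}{11} + \frac{25}{-6}\right) + 24\right) \left(-40\right) = \left(\left(14 \cdot \frac{1}{11} + 25 \left(- \frac{1}{6}\right)\right) + 24\right) \left(-40\right) = \left(\left(\frac{14}{11} - \frac{25}{6}\right) + 24\right) \left(-40\right) = \left(- \frac{191}{66} + 24\right) \left(-40\right) = \frac{1393}{66} \left(-40\right) = - \frac{27860}{33}$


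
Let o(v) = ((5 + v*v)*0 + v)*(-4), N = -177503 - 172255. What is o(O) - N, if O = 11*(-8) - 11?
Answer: 350154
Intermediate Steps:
N = -349758
O = -99 (O = -88 - 11 = -99)
o(v) = -4*v (o(v) = ((5 + v²)*0 + v)*(-4) = (0 + v)*(-4) = v*(-4) = -4*v)
o(O) - N = -4*(-99) - 1*(-349758) = 396 + 349758 = 350154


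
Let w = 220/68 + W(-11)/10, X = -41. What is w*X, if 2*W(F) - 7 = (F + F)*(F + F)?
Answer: -387327/340 ≈ -1139.2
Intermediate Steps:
W(F) = 7/2 + 2*F² (W(F) = 7/2 + ((F + F)*(F + F))/2 = 7/2 + ((2*F)*(2*F))/2 = 7/2 + (4*F²)/2 = 7/2 + 2*F²)
w = 9447/340 (w = 220/68 + (7/2 + 2*(-11)²)/10 = 220*(1/68) + (7/2 + 2*121)*(⅒) = 55/17 + (7/2 + 242)*(⅒) = 55/17 + (491/2)*(⅒) = 55/17 + 491/20 = 9447/340 ≈ 27.785)
w*X = (9447/340)*(-41) = -387327/340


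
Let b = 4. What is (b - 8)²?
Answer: 16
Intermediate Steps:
(b - 8)² = (4 - 8)² = (-4)² = 16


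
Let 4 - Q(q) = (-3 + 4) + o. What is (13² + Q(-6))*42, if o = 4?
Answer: 7056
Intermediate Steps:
Q(q) = -1 (Q(q) = 4 - ((-3 + 4) + 4) = 4 - (1 + 4) = 4 - 1*5 = 4 - 5 = -1)
(13² + Q(-6))*42 = (13² - 1)*42 = (169 - 1)*42 = 168*42 = 7056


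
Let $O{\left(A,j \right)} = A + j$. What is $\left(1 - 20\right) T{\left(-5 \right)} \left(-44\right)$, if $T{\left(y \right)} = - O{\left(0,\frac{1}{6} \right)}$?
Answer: $- \frac{418}{3} \approx -139.33$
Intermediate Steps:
$T{\left(y \right)} = - \frac{1}{6}$ ($T{\left(y \right)} = - (0 + \frac{1}{6}) = \left(-1\right) \frac{1}{6} = - \frac{1}{6}$)
$\left(1 - 20\right) T{\left(-5 \right)} \left(-44\right) = \left(1 - 20\right) \left(- \frac{1}{6}\right) \left(-44\right) = \left(-19\right) \left(- \frac{1}{6}\right) \left(-44\right) = \frac{19}{6} \left(-44\right) = - \frac{418}{3}$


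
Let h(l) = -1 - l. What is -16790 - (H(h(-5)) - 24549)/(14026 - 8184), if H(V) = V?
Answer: -98062635/5842 ≈ -16786.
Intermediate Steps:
-16790 - (H(h(-5)) - 24549)/(14026 - 8184) = -16790 - ((-1 - 1*(-5)) - 24549)/(14026 - 8184) = -16790 - ((-1 + 5) - 24549)/5842 = -16790 - (4 - 24549)/5842 = -16790 - (-24545)/5842 = -16790 - 1*(-24545/5842) = -16790 + 24545/5842 = -98062635/5842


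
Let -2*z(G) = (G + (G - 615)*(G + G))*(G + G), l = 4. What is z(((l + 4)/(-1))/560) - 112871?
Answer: -4839333371/42875 ≈ -1.1287e+5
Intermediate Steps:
z(G) = -G*(G + 2*G*(-615 + G)) (z(G) = -(G + (G - 615)*(G + G))*(G + G)/2 = -(G + (-615 + G)*(2*G))*2*G/2 = -(G + 2*G*(-615 + G))*2*G/2 = -G*(G + 2*G*(-615 + G)))
z(((l + 4)/(-1))/560) - 112871 = (((4 + 4)/(-1))/560)**2*(1229 - 2*(4 + 4)/(-1)/560) - 112871 = (-1*8*(1/560))**2*(1229 - 2*(-1*8)/560) - 112871 = (-8*1/560)**2*(1229 - (-16)/560) - 112871 = (-1/70)**2*(1229 - 2*(-1/70)) - 112871 = (1229 + 1/35)/4900 - 112871 = (1/4900)*(43016/35) - 112871 = 10754/42875 - 112871 = -4839333371/42875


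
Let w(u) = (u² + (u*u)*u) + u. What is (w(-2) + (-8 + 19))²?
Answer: 25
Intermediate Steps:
w(u) = u + u² + u³ (w(u) = (u² + u²*u) + u = (u² + u³) + u = u + u² + u³)
(w(-2) + (-8 + 19))² = (-2*(1 - 2 + (-2)²) + (-8 + 19))² = (-2*(1 - 2 + 4) + 11)² = (-2*3 + 11)² = (-6 + 11)² = 5² = 25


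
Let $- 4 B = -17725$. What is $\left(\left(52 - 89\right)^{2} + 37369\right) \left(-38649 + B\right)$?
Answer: $- \frac{2651054399}{2} \approx -1.3255 \cdot 10^{9}$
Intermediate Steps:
$B = \frac{17725}{4}$ ($B = \left(- \frac{1}{4}\right) \left(-17725\right) = \frac{17725}{4} \approx 4431.3$)
$\left(\left(52 - 89\right)^{2} + 37369\right) \left(-38649 + B\right) = \left(\left(52 - 89\right)^{2} + 37369\right) \left(-38649 + \frac{17725}{4}\right) = \left(\left(-37\right)^{2} + 37369\right) \left(- \frac{136871}{4}\right) = \left(1369 + 37369\right) \left(- \frac{136871}{4}\right) = 38738 \left(- \frac{136871}{4}\right) = - \frac{2651054399}{2}$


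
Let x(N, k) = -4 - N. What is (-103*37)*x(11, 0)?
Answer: 57165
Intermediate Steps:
(-103*37)*x(11, 0) = (-103*37)*(-4 - 1*11) = -3811*(-4 - 11) = -3811*(-15) = 57165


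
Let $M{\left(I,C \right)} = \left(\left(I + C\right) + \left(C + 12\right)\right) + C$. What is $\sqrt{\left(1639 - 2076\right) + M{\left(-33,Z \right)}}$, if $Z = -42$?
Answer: $2 i \sqrt{146} \approx 24.166 i$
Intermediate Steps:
$M{\left(I,C \right)} = 12 + I + 3 C$ ($M{\left(I,C \right)} = \left(\left(C + I\right) + \left(12 + C\right)\right) + C = \left(12 + I + 2 C\right) + C = 12 + I + 3 C$)
$\sqrt{\left(1639 - 2076\right) + M{\left(-33,Z \right)}} = \sqrt{\left(1639 - 2076\right) + \left(12 - 33 + 3 \left(-42\right)\right)} = \sqrt{\left(1639 - 2076\right) - 147} = \sqrt{-437 - 147} = \sqrt{-584} = 2 i \sqrt{146}$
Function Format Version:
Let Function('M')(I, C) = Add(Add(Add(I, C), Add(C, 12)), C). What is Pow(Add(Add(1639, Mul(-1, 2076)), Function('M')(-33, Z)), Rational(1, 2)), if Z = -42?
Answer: Mul(2, I, Pow(146, Rational(1, 2))) ≈ Mul(24.166, I)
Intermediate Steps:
Function('M')(I, C) = Add(12, I, Mul(3, C)) (Function('M')(I, C) = Add(Add(Add(C, I), Add(12, C)), C) = Add(Add(12, I, Mul(2, C)), C) = Add(12, I, Mul(3, C)))
Pow(Add(Add(1639, Mul(-1, 2076)), Function('M')(-33, Z)), Rational(1, 2)) = Pow(Add(Add(1639, Mul(-1, 2076)), Add(12, -33, Mul(3, -42))), Rational(1, 2)) = Pow(Add(Add(1639, -2076), Add(12, -33, -126)), Rational(1, 2)) = Pow(Add(-437, -147), Rational(1, 2)) = Pow(-584, Rational(1, 2)) = Mul(2, I, Pow(146, Rational(1, 2)))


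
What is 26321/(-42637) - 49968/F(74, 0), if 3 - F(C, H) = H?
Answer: -710188193/42637 ≈ -16657.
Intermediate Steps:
F(C, H) = 3 - H
26321/(-42637) - 49968/F(74, 0) = 26321/(-42637) - 49968/(3 - 1*0) = 26321*(-1/42637) - 49968/(3 + 0) = -26321/42637 - 49968/3 = -26321/42637 - 49968*⅓ = -26321/42637 - 16656 = -710188193/42637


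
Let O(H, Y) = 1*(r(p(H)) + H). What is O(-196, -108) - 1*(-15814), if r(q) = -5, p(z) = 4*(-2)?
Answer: 15613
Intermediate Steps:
p(z) = -8
O(H, Y) = -5 + H (O(H, Y) = 1*(-5 + H) = -5 + H)
O(-196, -108) - 1*(-15814) = (-5 - 196) - 1*(-15814) = -201 + 15814 = 15613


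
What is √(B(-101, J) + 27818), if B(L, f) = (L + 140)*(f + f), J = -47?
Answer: 2*√6038 ≈ 155.41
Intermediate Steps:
B(L, f) = 2*f*(140 + L) (B(L, f) = (140 + L)*(2*f) = 2*f*(140 + L))
√(B(-101, J) + 27818) = √(2*(-47)*(140 - 101) + 27818) = √(2*(-47)*39 + 27818) = √(-3666 + 27818) = √24152 = 2*√6038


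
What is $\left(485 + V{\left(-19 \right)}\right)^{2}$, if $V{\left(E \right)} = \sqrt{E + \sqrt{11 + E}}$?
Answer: $\left(485 + \sqrt{-19 + 2 i \sqrt{2}}\right)^{2} \approx 2.3552 \cdot 10^{5} + 4242.6 i$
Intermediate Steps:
$\left(485 + V{\left(-19 \right)}\right)^{2} = \left(485 + \sqrt{-19 + \sqrt{11 - 19}}\right)^{2} = \left(485 + \sqrt{-19 + \sqrt{-8}}\right)^{2} = \left(485 + \sqrt{-19 + 2 i \sqrt{2}}\right)^{2}$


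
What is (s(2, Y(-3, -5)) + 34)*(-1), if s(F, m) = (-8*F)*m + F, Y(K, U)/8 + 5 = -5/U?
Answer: -548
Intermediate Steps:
Y(K, U) = -40 - 40/U (Y(K, U) = -40 + 8*(-5/U) = -40 - 40/U)
s(F, m) = F - 8*F*m (s(F, m) = -8*F*m + F = F - 8*F*m)
(s(2, Y(-3, -5)) + 34)*(-1) = (2*(1 - 8*(-40 - 40/(-5))) + 34)*(-1) = (2*(1 - 8*(-40 - 40*(-⅕))) + 34)*(-1) = (2*(1 - 8*(-40 + 8)) + 34)*(-1) = (2*(1 - 8*(-32)) + 34)*(-1) = (2*(1 + 256) + 34)*(-1) = (2*257 + 34)*(-1) = (514 + 34)*(-1) = 548*(-1) = -548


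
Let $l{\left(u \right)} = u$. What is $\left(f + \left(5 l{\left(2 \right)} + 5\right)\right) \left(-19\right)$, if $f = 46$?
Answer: $-1159$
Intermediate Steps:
$\left(f + \left(5 l{\left(2 \right)} + 5\right)\right) \left(-19\right) = \left(46 + \left(5 \cdot 2 + 5\right)\right) \left(-19\right) = \left(46 + \left(10 + 5\right)\right) \left(-19\right) = \left(46 + 15\right) \left(-19\right) = 61 \left(-19\right) = -1159$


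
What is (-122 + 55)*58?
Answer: -3886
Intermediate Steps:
(-122 + 55)*58 = -67*58 = -3886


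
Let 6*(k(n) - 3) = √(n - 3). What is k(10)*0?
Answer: 0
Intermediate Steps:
k(n) = 3 + √(-3 + n)/6 (k(n) = 3 + √(n - 3)/6 = 3 + √(-3 + n)/6)
k(10)*0 = (3 + √(-3 + 10)/6)*0 = (3 + √7/6)*0 = 0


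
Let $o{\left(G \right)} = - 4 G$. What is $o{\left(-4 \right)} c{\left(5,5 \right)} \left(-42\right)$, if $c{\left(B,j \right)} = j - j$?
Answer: $0$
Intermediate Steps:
$c{\left(B,j \right)} = 0$
$o{\left(-4 \right)} c{\left(5,5 \right)} \left(-42\right) = \left(-4\right) \left(-4\right) 0 \left(-42\right) = 16 \cdot 0 \left(-42\right) = 0 \left(-42\right) = 0$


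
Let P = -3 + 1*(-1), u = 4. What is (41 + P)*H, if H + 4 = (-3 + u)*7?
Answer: 111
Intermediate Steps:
H = 3 (H = -4 + (-3 + 4)*7 = -4 + 1*7 = -4 + 7 = 3)
P = -4 (P = -3 - 1 = -4)
(41 + P)*H = (41 - 4)*3 = 37*3 = 111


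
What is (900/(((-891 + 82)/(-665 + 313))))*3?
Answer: 950400/809 ≈ 1174.8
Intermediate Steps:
(900/(((-891 + 82)/(-665 + 313))))*3 = (900/((-809/(-352))))*3 = (900/((-809*(-1/352))))*3 = (900/(809/352))*3 = (900*(352/809))*3 = (316800/809)*3 = 950400/809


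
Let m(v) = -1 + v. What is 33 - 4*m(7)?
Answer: 9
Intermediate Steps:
33 - 4*m(7) = 33 - 4*(-1 + 7) = 33 - 4*6 = 33 - 24 = 9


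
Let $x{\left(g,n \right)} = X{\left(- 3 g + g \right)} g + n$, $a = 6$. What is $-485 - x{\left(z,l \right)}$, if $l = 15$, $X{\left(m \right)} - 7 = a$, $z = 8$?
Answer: $-604$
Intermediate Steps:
$X{\left(m \right)} = 13$ ($X{\left(m \right)} = 7 + 6 = 13$)
$x{\left(g,n \right)} = n + 13 g$ ($x{\left(g,n \right)} = 13 g + n = n + 13 g$)
$-485 - x{\left(z,l \right)} = -485 - \left(15 + 13 \cdot 8\right) = -485 - \left(15 + 104\right) = -485 - 119 = -604$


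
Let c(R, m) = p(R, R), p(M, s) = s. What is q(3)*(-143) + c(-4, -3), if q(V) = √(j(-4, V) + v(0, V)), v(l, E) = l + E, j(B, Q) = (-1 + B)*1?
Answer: -4 - 143*I*√2 ≈ -4.0 - 202.23*I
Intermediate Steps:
j(B, Q) = -1 + B
c(R, m) = R
v(l, E) = E + l
q(V) = √(-5 + V) (q(V) = √((-1 - 4) + (V + 0)) = √(-5 + V))
q(3)*(-143) + c(-4, -3) = √(-5 + 3)*(-143) - 4 = √(-2)*(-143) - 4 = (I*√2)*(-143) - 4 = -143*I*√2 - 4 = -4 - 143*I*√2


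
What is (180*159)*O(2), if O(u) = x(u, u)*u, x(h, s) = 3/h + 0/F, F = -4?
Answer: 85860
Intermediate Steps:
x(h, s) = 3/h (x(h, s) = 3/h + 0/(-4) = 3/h + 0*(-¼) = 3/h + 0 = 3/h)
O(u) = 3 (O(u) = (3/u)*u = 3)
(180*159)*O(2) = (180*159)*3 = 28620*3 = 85860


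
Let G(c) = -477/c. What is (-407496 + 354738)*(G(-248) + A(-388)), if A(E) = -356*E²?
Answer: 350609308555905/124 ≈ 2.8275e+12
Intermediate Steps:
(-407496 + 354738)*(G(-248) + A(-388)) = (-407496 + 354738)*(-477/(-248) - 356*(-388)²) = -52758*(-477*(-1/248) - 356*150544) = -52758*(477/248 - 53593664) = -52758*(-13291228195/248) = 350609308555905/124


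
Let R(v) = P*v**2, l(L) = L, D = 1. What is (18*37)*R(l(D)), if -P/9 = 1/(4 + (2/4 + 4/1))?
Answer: -11988/17 ≈ -705.18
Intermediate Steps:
P = -18/17 (P = -9/(4 + (2/4 + 4/1)) = -9/(4 + (2*(1/4) + 4*1)) = -9/(4 + (1/2 + 4)) = -9/(4 + 9/2) = -9/17/2 = -9*2/17 = -18/17 ≈ -1.0588)
R(v) = -18*v**2/17
(18*37)*R(l(D)) = (18*37)*(-18/17*1**2) = 666*(-18/17*1) = 666*(-18/17) = -11988/17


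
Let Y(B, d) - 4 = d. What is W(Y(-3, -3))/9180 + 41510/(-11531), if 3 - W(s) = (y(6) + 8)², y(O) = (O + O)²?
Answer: -647439431/105854580 ≈ -6.1163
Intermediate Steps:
y(O) = 4*O² (y(O) = (2*O)² = 4*O²)
Y(B, d) = 4 + d
W(s) = -23101 (W(s) = 3 - (4*6² + 8)² = 3 - (4*36 + 8)² = 3 - (144 + 8)² = 3 - 1*152² = 3 - 1*23104 = 3 - 23104 = -23101)
W(Y(-3, -3))/9180 + 41510/(-11531) = -23101/9180 + 41510/(-11531) = -23101*1/9180 + 41510*(-1/11531) = -23101/9180 - 41510/11531 = -647439431/105854580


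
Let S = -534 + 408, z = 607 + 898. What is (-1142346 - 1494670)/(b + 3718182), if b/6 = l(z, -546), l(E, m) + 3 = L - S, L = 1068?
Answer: -329627/465666 ≈ -0.70786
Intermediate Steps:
z = 1505
S = -126
l(E, m) = 1191 (l(E, m) = -3 + (1068 - 1*(-126)) = -3 + (1068 + 126) = -3 + 1194 = 1191)
b = 7146 (b = 6*1191 = 7146)
(-1142346 - 1494670)/(b + 3718182) = (-1142346 - 1494670)/(7146 + 3718182) = -2637016/3725328 = -2637016*1/3725328 = -329627/465666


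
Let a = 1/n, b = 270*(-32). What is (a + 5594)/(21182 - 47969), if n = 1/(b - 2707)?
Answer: 5753/26787 ≈ 0.21477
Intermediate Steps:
b = -8640
n = -1/11347 (n = 1/(-8640 - 2707) = 1/(-11347) = -1/11347 ≈ -8.8129e-5)
a = -11347 (a = 1/(-1/11347) = -11347)
(a + 5594)/(21182 - 47969) = (-11347 + 5594)/(21182 - 47969) = -5753/(-26787) = -5753*(-1/26787) = 5753/26787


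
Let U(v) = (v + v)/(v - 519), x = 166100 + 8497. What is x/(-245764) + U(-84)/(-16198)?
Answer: -40604737585/57154138548 ≈ -0.71044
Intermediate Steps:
x = 174597
U(v) = 2*v/(-519 + v) (U(v) = (2*v)/(-519 + v) = 2*v/(-519 + v))
x/(-245764) + U(-84)/(-16198) = 174597/(-245764) + (2*(-84)/(-519 - 84))/(-16198) = 174597*(-1/245764) + (2*(-84)/(-603))*(-1/16198) = -174597/245764 + (2*(-84)*(-1/603))*(-1/16198) = -174597/245764 + (56/201)*(-1/16198) = -174597/245764 - 4/232557 = -40604737585/57154138548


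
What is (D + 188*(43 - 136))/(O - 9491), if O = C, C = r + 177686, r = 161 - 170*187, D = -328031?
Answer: -345515/136566 ≈ -2.5300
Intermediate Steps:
r = -31629 (r = 161 - 31790 = -31629)
C = 146057 (C = -31629 + 177686 = 146057)
O = 146057
(D + 188*(43 - 136))/(O - 9491) = (-328031 + 188*(43 - 136))/(146057 - 9491) = (-328031 + 188*(-93))/136566 = (-328031 - 17484)*(1/136566) = -345515*1/136566 = -345515/136566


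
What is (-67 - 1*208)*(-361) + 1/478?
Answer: 47453451/478 ≈ 99275.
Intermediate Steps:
(-67 - 1*208)*(-361) + 1/478 = (-67 - 208)*(-361) + 1/478 = -275*(-361) + 1/478 = 99275 + 1/478 = 47453451/478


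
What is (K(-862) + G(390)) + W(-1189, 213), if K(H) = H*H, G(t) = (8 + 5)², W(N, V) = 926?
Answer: 744139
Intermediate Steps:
G(t) = 169 (G(t) = 13² = 169)
K(H) = H²
(K(-862) + G(390)) + W(-1189, 213) = ((-862)² + 169) + 926 = (743044 + 169) + 926 = 743213 + 926 = 744139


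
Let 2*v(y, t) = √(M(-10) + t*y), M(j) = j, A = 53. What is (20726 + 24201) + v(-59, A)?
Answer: 44927 + I*√3137/2 ≈ 44927.0 + 28.004*I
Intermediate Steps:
v(y, t) = √(-10 + t*y)/2
(20726 + 24201) + v(-59, A) = (20726 + 24201) + √(-10 + 53*(-59))/2 = 44927 + √(-10 - 3127)/2 = 44927 + √(-3137)/2 = 44927 + (I*√3137)/2 = 44927 + I*√3137/2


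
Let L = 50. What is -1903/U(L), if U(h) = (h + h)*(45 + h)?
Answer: -1903/9500 ≈ -0.20032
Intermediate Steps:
U(h) = 2*h*(45 + h) (U(h) = (2*h)*(45 + h) = 2*h*(45 + h))
-1903/U(L) = -1903*1/(100*(45 + 50)) = -1903/(2*50*95) = -1903/9500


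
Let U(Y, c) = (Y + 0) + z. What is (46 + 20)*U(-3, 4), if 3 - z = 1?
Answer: -66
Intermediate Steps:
z = 2 (z = 3 - 1*1 = 3 - 1 = 2)
U(Y, c) = 2 + Y (U(Y, c) = (Y + 0) + 2 = Y + 2 = 2 + Y)
(46 + 20)*U(-3, 4) = (46 + 20)*(2 - 3) = 66*(-1) = -66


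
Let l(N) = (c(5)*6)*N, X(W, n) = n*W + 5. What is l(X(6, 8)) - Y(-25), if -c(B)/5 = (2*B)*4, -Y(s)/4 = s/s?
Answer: -63596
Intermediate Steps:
X(W, n) = 5 + W*n (X(W, n) = W*n + 5 = 5 + W*n)
Y(s) = -4 (Y(s) = -4*s/s = -4*1 = -4)
c(B) = -40*B (c(B) = -5*2*B*4 = -40*B)
l(N) = -1200*N (l(N) = (-40*5*6)*N = (-200*6)*N = -1200*N)
l(X(6, 8)) - Y(-25) = -1200*(5 + 6*8) - 1*(-4) = -1200*(5 + 48) + 4 = -1200*53 + 4 = -63600 + 4 = -63596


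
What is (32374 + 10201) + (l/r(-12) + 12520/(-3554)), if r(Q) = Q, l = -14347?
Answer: 933288799/21324 ≈ 43767.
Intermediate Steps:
(32374 + 10201) + (l/r(-12) + 12520/(-3554)) = (32374 + 10201) + (-14347/(-12) + 12520/(-3554)) = 42575 + (-14347*(-1/12) + 12520*(-1/3554)) = 42575 + (14347/12 - 6260/1777) = 42575 + 25419499/21324 = 933288799/21324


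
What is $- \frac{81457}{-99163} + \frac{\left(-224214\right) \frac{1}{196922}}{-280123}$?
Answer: $\frac{2246692167960712}{2735033613681589} \approx 0.82145$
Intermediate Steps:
$- \frac{81457}{-99163} + \frac{\left(-224214\right) \frac{1}{196922}}{-280123} = \left(-81457\right) \left(- \frac{1}{99163}\right) + \left(-224214\right) \frac{1}{196922} \left(- \frac{1}{280123}\right) = \frac{81457}{99163} - - \frac{112107}{27581190703} = \frac{81457}{99163} + \frac{112107}{27581190703} = \frac{2246692167960712}{2735033613681589}$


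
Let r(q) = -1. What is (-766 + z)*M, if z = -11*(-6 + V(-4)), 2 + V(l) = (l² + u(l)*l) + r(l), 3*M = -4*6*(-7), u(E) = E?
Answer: -57064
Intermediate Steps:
M = 56 (M = (-4*6*(-7))/3 = (-24*(-7))/3 = (⅓)*168 = 56)
V(l) = -3 + 2*l² (V(l) = -2 + ((l² + l*l) - 1) = -2 + ((l² + l²) - 1) = -2 + (2*l² - 1) = -2 + (-1 + 2*l²) = -3 + 2*l²)
z = -253 (z = -11*(-6 + (-3 + 2*(-4)²)) = -11*(-6 + (-3 + 2*16)) = -11*(-6 + (-3 + 32)) = -11*(-6 + 29) = -11*23 = -253)
(-766 + z)*M = (-766 - 253)*56 = -1019*56 = -57064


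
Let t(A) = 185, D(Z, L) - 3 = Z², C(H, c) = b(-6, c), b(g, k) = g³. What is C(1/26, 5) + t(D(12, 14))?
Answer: -31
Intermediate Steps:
C(H, c) = -216 (C(H, c) = (-6)³ = -216)
D(Z, L) = 3 + Z²
C(1/26, 5) + t(D(12, 14)) = -216 + 185 = -31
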